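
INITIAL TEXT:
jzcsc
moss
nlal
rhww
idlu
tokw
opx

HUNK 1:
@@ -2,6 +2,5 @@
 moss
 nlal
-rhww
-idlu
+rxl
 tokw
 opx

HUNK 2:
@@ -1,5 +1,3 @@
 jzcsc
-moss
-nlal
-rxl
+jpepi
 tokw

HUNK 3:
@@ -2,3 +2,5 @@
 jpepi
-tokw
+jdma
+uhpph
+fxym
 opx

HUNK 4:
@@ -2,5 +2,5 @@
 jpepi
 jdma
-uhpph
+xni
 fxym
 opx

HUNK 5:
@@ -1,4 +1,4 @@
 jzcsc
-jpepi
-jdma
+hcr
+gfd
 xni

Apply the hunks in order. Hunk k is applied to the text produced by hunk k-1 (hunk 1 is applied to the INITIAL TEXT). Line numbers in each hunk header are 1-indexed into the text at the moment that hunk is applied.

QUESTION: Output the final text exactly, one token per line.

Hunk 1: at line 2 remove [rhww,idlu] add [rxl] -> 6 lines: jzcsc moss nlal rxl tokw opx
Hunk 2: at line 1 remove [moss,nlal,rxl] add [jpepi] -> 4 lines: jzcsc jpepi tokw opx
Hunk 3: at line 2 remove [tokw] add [jdma,uhpph,fxym] -> 6 lines: jzcsc jpepi jdma uhpph fxym opx
Hunk 4: at line 2 remove [uhpph] add [xni] -> 6 lines: jzcsc jpepi jdma xni fxym opx
Hunk 5: at line 1 remove [jpepi,jdma] add [hcr,gfd] -> 6 lines: jzcsc hcr gfd xni fxym opx

Answer: jzcsc
hcr
gfd
xni
fxym
opx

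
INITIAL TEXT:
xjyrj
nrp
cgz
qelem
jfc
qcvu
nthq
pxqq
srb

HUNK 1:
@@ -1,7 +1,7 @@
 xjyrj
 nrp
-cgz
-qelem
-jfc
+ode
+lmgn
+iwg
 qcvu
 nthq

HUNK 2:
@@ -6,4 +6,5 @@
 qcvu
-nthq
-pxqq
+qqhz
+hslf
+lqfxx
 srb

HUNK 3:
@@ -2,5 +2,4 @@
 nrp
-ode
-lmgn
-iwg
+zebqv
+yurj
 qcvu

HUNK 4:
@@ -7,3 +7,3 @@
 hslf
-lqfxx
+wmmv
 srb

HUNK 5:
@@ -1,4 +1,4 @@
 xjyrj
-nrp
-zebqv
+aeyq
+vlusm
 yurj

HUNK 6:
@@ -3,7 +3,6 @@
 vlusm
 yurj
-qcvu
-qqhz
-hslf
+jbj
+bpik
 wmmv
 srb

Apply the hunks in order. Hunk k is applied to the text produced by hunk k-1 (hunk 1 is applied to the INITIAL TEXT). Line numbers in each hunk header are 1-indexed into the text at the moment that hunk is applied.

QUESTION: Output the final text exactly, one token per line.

Hunk 1: at line 1 remove [cgz,qelem,jfc] add [ode,lmgn,iwg] -> 9 lines: xjyrj nrp ode lmgn iwg qcvu nthq pxqq srb
Hunk 2: at line 6 remove [nthq,pxqq] add [qqhz,hslf,lqfxx] -> 10 lines: xjyrj nrp ode lmgn iwg qcvu qqhz hslf lqfxx srb
Hunk 3: at line 2 remove [ode,lmgn,iwg] add [zebqv,yurj] -> 9 lines: xjyrj nrp zebqv yurj qcvu qqhz hslf lqfxx srb
Hunk 4: at line 7 remove [lqfxx] add [wmmv] -> 9 lines: xjyrj nrp zebqv yurj qcvu qqhz hslf wmmv srb
Hunk 5: at line 1 remove [nrp,zebqv] add [aeyq,vlusm] -> 9 lines: xjyrj aeyq vlusm yurj qcvu qqhz hslf wmmv srb
Hunk 6: at line 3 remove [qcvu,qqhz,hslf] add [jbj,bpik] -> 8 lines: xjyrj aeyq vlusm yurj jbj bpik wmmv srb

Answer: xjyrj
aeyq
vlusm
yurj
jbj
bpik
wmmv
srb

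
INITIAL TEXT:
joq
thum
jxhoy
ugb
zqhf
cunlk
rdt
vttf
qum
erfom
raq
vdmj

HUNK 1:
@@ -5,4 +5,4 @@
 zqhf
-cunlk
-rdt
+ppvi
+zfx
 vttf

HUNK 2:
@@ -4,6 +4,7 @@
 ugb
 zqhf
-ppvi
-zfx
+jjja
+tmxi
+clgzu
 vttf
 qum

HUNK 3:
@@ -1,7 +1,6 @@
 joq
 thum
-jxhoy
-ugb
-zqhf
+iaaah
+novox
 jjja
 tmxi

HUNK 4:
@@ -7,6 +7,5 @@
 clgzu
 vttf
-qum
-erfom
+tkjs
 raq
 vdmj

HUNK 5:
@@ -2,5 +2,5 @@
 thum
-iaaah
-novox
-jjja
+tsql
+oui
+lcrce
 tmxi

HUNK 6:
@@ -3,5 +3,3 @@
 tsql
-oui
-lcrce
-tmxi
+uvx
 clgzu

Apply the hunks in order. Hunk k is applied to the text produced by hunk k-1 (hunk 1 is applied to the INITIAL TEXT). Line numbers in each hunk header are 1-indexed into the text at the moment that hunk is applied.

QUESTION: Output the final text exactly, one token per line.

Answer: joq
thum
tsql
uvx
clgzu
vttf
tkjs
raq
vdmj

Derivation:
Hunk 1: at line 5 remove [cunlk,rdt] add [ppvi,zfx] -> 12 lines: joq thum jxhoy ugb zqhf ppvi zfx vttf qum erfom raq vdmj
Hunk 2: at line 4 remove [ppvi,zfx] add [jjja,tmxi,clgzu] -> 13 lines: joq thum jxhoy ugb zqhf jjja tmxi clgzu vttf qum erfom raq vdmj
Hunk 3: at line 1 remove [jxhoy,ugb,zqhf] add [iaaah,novox] -> 12 lines: joq thum iaaah novox jjja tmxi clgzu vttf qum erfom raq vdmj
Hunk 4: at line 7 remove [qum,erfom] add [tkjs] -> 11 lines: joq thum iaaah novox jjja tmxi clgzu vttf tkjs raq vdmj
Hunk 5: at line 2 remove [iaaah,novox,jjja] add [tsql,oui,lcrce] -> 11 lines: joq thum tsql oui lcrce tmxi clgzu vttf tkjs raq vdmj
Hunk 6: at line 3 remove [oui,lcrce,tmxi] add [uvx] -> 9 lines: joq thum tsql uvx clgzu vttf tkjs raq vdmj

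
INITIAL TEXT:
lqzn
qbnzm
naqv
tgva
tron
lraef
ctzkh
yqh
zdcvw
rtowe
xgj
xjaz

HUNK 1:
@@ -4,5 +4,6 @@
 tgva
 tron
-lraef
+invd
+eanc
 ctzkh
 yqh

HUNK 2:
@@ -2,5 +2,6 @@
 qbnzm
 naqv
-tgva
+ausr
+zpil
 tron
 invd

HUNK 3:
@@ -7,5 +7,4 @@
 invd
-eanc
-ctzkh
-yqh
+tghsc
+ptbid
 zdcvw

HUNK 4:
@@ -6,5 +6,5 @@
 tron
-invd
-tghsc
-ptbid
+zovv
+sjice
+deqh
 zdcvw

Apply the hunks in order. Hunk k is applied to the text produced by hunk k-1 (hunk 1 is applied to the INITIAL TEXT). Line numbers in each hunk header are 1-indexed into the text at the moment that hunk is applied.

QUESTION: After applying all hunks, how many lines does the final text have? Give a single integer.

Hunk 1: at line 4 remove [lraef] add [invd,eanc] -> 13 lines: lqzn qbnzm naqv tgva tron invd eanc ctzkh yqh zdcvw rtowe xgj xjaz
Hunk 2: at line 2 remove [tgva] add [ausr,zpil] -> 14 lines: lqzn qbnzm naqv ausr zpil tron invd eanc ctzkh yqh zdcvw rtowe xgj xjaz
Hunk 3: at line 7 remove [eanc,ctzkh,yqh] add [tghsc,ptbid] -> 13 lines: lqzn qbnzm naqv ausr zpil tron invd tghsc ptbid zdcvw rtowe xgj xjaz
Hunk 4: at line 6 remove [invd,tghsc,ptbid] add [zovv,sjice,deqh] -> 13 lines: lqzn qbnzm naqv ausr zpil tron zovv sjice deqh zdcvw rtowe xgj xjaz
Final line count: 13

Answer: 13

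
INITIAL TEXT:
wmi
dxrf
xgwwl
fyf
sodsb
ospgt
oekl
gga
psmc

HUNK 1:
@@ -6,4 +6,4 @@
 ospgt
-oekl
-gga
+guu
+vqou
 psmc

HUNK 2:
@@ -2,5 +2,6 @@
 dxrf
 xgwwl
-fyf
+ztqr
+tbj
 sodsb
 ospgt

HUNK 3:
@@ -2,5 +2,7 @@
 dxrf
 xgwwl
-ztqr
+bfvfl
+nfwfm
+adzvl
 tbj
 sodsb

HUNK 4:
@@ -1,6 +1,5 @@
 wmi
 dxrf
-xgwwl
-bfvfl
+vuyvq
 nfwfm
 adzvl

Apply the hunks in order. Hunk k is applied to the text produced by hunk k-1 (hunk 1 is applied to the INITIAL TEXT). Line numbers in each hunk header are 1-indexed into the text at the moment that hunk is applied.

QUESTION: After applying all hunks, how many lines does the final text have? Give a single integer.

Hunk 1: at line 6 remove [oekl,gga] add [guu,vqou] -> 9 lines: wmi dxrf xgwwl fyf sodsb ospgt guu vqou psmc
Hunk 2: at line 2 remove [fyf] add [ztqr,tbj] -> 10 lines: wmi dxrf xgwwl ztqr tbj sodsb ospgt guu vqou psmc
Hunk 3: at line 2 remove [ztqr] add [bfvfl,nfwfm,adzvl] -> 12 lines: wmi dxrf xgwwl bfvfl nfwfm adzvl tbj sodsb ospgt guu vqou psmc
Hunk 4: at line 1 remove [xgwwl,bfvfl] add [vuyvq] -> 11 lines: wmi dxrf vuyvq nfwfm adzvl tbj sodsb ospgt guu vqou psmc
Final line count: 11

Answer: 11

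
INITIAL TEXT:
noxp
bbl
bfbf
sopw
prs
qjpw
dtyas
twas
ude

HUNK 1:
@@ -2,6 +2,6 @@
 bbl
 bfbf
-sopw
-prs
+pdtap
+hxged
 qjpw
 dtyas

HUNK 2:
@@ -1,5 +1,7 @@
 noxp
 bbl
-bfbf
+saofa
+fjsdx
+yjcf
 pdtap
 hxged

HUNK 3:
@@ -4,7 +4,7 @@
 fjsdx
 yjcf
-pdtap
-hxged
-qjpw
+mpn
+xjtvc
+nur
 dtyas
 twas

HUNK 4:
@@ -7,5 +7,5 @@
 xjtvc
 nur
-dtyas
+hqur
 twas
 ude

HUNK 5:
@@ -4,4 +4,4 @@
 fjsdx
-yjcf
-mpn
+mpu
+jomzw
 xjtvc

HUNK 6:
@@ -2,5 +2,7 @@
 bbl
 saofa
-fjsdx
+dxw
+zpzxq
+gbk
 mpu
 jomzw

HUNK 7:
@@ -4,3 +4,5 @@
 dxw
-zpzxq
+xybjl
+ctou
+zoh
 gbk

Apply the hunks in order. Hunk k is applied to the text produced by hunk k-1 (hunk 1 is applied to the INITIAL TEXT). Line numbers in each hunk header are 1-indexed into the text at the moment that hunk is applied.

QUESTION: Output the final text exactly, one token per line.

Hunk 1: at line 2 remove [sopw,prs] add [pdtap,hxged] -> 9 lines: noxp bbl bfbf pdtap hxged qjpw dtyas twas ude
Hunk 2: at line 1 remove [bfbf] add [saofa,fjsdx,yjcf] -> 11 lines: noxp bbl saofa fjsdx yjcf pdtap hxged qjpw dtyas twas ude
Hunk 3: at line 4 remove [pdtap,hxged,qjpw] add [mpn,xjtvc,nur] -> 11 lines: noxp bbl saofa fjsdx yjcf mpn xjtvc nur dtyas twas ude
Hunk 4: at line 7 remove [dtyas] add [hqur] -> 11 lines: noxp bbl saofa fjsdx yjcf mpn xjtvc nur hqur twas ude
Hunk 5: at line 4 remove [yjcf,mpn] add [mpu,jomzw] -> 11 lines: noxp bbl saofa fjsdx mpu jomzw xjtvc nur hqur twas ude
Hunk 6: at line 2 remove [fjsdx] add [dxw,zpzxq,gbk] -> 13 lines: noxp bbl saofa dxw zpzxq gbk mpu jomzw xjtvc nur hqur twas ude
Hunk 7: at line 4 remove [zpzxq] add [xybjl,ctou,zoh] -> 15 lines: noxp bbl saofa dxw xybjl ctou zoh gbk mpu jomzw xjtvc nur hqur twas ude

Answer: noxp
bbl
saofa
dxw
xybjl
ctou
zoh
gbk
mpu
jomzw
xjtvc
nur
hqur
twas
ude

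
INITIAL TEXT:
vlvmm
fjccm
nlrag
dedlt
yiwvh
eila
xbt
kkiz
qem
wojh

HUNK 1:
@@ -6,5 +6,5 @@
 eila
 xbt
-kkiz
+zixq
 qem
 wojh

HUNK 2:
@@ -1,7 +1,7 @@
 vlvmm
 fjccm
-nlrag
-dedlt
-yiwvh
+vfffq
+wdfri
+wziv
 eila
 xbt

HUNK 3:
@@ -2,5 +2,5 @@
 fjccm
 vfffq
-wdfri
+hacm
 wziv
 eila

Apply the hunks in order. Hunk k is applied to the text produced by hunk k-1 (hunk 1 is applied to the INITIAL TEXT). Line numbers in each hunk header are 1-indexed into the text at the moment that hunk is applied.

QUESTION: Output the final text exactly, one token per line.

Hunk 1: at line 6 remove [kkiz] add [zixq] -> 10 lines: vlvmm fjccm nlrag dedlt yiwvh eila xbt zixq qem wojh
Hunk 2: at line 1 remove [nlrag,dedlt,yiwvh] add [vfffq,wdfri,wziv] -> 10 lines: vlvmm fjccm vfffq wdfri wziv eila xbt zixq qem wojh
Hunk 3: at line 2 remove [wdfri] add [hacm] -> 10 lines: vlvmm fjccm vfffq hacm wziv eila xbt zixq qem wojh

Answer: vlvmm
fjccm
vfffq
hacm
wziv
eila
xbt
zixq
qem
wojh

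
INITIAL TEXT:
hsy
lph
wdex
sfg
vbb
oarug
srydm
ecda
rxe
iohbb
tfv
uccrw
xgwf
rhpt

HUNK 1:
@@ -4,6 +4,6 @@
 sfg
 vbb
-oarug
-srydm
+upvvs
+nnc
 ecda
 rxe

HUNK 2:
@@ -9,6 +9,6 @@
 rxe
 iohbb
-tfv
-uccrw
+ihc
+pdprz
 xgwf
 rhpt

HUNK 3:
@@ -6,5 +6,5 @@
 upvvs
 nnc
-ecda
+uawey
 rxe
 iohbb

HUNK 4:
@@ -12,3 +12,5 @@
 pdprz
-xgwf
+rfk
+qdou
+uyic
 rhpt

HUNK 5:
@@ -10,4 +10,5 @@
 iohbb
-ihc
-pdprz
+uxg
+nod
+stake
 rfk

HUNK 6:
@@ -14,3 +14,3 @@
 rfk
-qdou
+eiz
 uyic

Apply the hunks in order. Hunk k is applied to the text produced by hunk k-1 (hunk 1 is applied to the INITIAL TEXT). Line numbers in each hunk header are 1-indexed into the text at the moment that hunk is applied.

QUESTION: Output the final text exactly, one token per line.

Answer: hsy
lph
wdex
sfg
vbb
upvvs
nnc
uawey
rxe
iohbb
uxg
nod
stake
rfk
eiz
uyic
rhpt

Derivation:
Hunk 1: at line 4 remove [oarug,srydm] add [upvvs,nnc] -> 14 lines: hsy lph wdex sfg vbb upvvs nnc ecda rxe iohbb tfv uccrw xgwf rhpt
Hunk 2: at line 9 remove [tfv,uccrw] add [ihc,pdprz] -> 14 lines: hsy lph wdex sfg vbb upvvs nnc ecda rxe iohbb ihc pdprz xgwf rhpt
Hunk 3: at line 6 remove [ecda] add [uawey] -> 14 lines: hsy lph wdex sfg vbb upvvs nnc uawey rxe iohbb ihc pdprz xgwf rhpt
Hunk 4: at line 12 remove [xgwf] add [rfk,qdou,uyic] -> 16 lines: hsy lph wdex sfg vbb upvvs nnc uawey rxe iohbb ihc pdprz rfk qdou uyic rhpt
Hunk 5: at line 10 remove [ihc,pdprz] add [uxg,nod,stake] -> 17 lines: hsy lph wdex sfg vbb upvvs nnc uawey rxe iohbb uxg nod stake rfk qdou uyic rhpt
Hunk 6: at line 14 remove [qdou] add [eiz] -> 17 lines: hsy lph wdex sfg vbb upvvs nnc uawey rxe iohbb uxg nod stake rfk eiz uyic rhpt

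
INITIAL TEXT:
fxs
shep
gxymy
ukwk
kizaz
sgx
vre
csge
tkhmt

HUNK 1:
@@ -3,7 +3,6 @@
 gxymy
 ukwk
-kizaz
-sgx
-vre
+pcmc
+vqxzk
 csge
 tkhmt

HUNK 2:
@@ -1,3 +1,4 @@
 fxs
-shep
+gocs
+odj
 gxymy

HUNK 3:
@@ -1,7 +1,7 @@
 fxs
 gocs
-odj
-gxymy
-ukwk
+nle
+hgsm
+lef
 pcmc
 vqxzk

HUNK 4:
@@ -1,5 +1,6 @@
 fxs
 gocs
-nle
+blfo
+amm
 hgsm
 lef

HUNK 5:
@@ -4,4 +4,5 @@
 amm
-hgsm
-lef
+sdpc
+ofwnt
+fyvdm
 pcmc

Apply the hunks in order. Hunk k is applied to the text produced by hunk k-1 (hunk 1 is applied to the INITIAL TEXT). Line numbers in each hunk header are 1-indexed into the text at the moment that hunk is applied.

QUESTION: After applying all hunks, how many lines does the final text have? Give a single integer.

Hunk 1: at line 3 remove [kizaz,sgx,vre] add [pcmc,vqxzk] -> 8 lines: fxs shep gxymy ukwk pcmc vqxzk csge tkhmt
Hunk 2: at line 1 remove [shep] add [gocs,odj] -> 9 lines: fxs gocs odj gxymy ukwk pcmc vqxzk csge tkhmt
Hunk 3: at line 1 remove [odj,gxymy,ukwk] add [nle,hgsm,lef] -> 9 lines: fxs gocs nle hgsm lef pcmc vqxzk csge tkhmt
Hunk 4: at line 1 remove [nle] add [blfo,amm] -> 10 lines: fxs gocs blfo amm hgsm lef pcmc vqxzk csge tkhmt
Hunk 5: at line 4 remove [hgsm,lef] add [sdpc,ofwnt,fyvdm] -> 11 lines: fxs gocs blfo amm sdpc ofwnt fyvdm pcmc vqxzk csge tkhmt
Final line count: 11

Answer: 11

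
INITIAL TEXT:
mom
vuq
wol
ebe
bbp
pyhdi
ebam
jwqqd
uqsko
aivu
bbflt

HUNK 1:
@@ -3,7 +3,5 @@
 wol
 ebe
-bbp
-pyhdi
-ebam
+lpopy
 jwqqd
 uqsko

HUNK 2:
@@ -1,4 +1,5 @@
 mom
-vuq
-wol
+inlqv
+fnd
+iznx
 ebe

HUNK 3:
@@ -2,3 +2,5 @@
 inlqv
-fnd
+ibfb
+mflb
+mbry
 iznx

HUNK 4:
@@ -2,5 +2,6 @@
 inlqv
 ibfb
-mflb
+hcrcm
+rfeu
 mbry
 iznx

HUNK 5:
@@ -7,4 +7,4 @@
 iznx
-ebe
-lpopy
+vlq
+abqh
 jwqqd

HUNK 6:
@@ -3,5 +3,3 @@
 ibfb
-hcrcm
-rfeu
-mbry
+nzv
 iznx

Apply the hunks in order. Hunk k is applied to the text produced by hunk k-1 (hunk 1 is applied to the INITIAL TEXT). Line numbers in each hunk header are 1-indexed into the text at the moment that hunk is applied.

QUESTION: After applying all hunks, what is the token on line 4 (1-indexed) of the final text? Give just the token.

Hunk 1: at line 3 remove [bbp,pyhdi,ebam] add [lpopy] -> 9 lines: mom vuq wol ebe lpopy jwqqd uqsko aivu bbflt
Hunk 2: at line 1 remove [vuq,wol] add [inlqv,fnd,iznx] -> 10 lines: mom inlqv fnd iznx ebe lpopy jwqqd uqsko aivu bbflt
Hunk 3: at line 2 remove [fnd] add [ibfb,mflb,mbry] -> 12 lines: mom inlqv ibfb mflb mbry iznx ebe lpopy jwqqd uqsko aivu bbflt
Hunk 4: at line 2 remove [mflb] add [hcrcm,rfeu] -> 13 lines: mom inlqv ibfb hcrcm rfeu mbry iznx ebe lpopy jwqqd uqsko aivu bbflt
Hunk 5: at line 7 remove [ebe,lpopy] add [vlq,abqh] -> 13 lines: mom inlqv ibfb hcrcm rfeu mbry iznx vlq abqh jwqqd uqsko aivu bbflt
Hunk 6: at line 3 remove [hcrcm,rfeu,mbry] add [nzv] -> 11 lines: mom inlqv ibfb nzv iznx vlq abqh jwqqd uqsko aivu bbflt
Final line 4: nzv

Answer: nzv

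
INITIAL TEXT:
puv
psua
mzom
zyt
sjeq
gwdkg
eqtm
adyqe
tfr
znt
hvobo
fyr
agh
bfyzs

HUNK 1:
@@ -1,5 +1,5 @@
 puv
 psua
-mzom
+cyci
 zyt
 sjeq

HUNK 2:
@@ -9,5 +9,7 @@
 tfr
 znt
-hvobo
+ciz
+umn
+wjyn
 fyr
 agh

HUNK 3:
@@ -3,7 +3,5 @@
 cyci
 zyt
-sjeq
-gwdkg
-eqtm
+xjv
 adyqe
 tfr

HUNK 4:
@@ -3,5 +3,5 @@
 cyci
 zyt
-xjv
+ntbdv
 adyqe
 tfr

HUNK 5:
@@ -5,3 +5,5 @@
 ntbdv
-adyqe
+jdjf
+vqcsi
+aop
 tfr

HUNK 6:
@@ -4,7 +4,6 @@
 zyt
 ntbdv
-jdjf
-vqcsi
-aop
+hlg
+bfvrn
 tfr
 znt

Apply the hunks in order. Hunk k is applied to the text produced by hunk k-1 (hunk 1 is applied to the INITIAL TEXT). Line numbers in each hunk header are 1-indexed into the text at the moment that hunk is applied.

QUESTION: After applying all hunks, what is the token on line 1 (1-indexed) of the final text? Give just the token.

Hunk 1: at line 1 remove [mzom] add [cyci] -> 14 lines: puv psua cyci zyt sjeq gwdkg eqtm adyqe tfr znt hvobo fyr agh bfyzs
Hunk 2: at line 9 remove [hvobo] add [ciz,umn,wjyn] -> 16 lines: puv psua cyci zyt sjeq gwdkg eqtm adyqe tfr znt ciz umn wjyn fyr agh bfyzs
Hunk 3: at line 3 remove [sjeq,gwdkg,eqtm] add [xjv] -> 14 lines: puv psua cyci zyt xjv adyqe tfr znt ciz umn wjyn fyr agh bfyzs
Hunk 4: at line 3 remove [xjv] add [ntbdv] -> 14 lines: puv psua cyci zyt ntbdv adyqe tfr znt ciz umn wjyn fyr agh bfyzs
Hunk 5: at line 5 remove [adyqe] add [jdjf,vqcsi,aop] -> 16 lines: puv psua cyci zyt ntbdv jdjf vqcsi aop tfr znt ciz umn wjyn fyr agh bfyzs
Hunk 6: at line 4 remove [jdjf,vqcsi,aop] add [hlg,bfvrn] -> 15 lines: puv psua cyci zyt ntbdv hlg bfvrn tfr znt ciz umn wjyn fyr agh bfyzs
Final line 1: puv

Answer: puv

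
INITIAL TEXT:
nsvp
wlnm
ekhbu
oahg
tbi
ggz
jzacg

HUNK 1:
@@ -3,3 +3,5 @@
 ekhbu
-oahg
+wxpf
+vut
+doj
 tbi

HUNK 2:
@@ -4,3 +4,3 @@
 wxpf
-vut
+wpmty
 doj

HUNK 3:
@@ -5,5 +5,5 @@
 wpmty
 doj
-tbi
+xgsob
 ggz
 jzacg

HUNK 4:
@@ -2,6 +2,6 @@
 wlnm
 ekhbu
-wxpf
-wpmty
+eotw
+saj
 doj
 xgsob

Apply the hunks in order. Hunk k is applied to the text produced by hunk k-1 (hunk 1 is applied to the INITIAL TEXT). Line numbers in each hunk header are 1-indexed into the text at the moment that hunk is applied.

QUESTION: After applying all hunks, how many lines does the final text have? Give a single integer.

Hunk 1: at line 3 remove [oahg] add [wxpf,vut,doj] -> 9 lines: nsvp wlnm ekhbu wxpf vut doj tbi ggz jzacg
Hunk 2: at line 4 remove [vut] add [wpmty] -> 9 lines: nsvp wlnm ekhbu wxpf wpmty doj tbi ggz jzacg
Hunk 3: at line 5 remove [tbi] add [xgsob] -> 9 lines: nsvp wlnm ekhbu wxpf wpmty doj xgsob ggz jzacg
Hunk 4: at line 2 remove [wxpf,wpmty] add [eotw,saj] -> 9 lines: nsvp wlnm ekhbu eotw saj doj xgsob ggz jzacg
Final line count: 9

Answer: 9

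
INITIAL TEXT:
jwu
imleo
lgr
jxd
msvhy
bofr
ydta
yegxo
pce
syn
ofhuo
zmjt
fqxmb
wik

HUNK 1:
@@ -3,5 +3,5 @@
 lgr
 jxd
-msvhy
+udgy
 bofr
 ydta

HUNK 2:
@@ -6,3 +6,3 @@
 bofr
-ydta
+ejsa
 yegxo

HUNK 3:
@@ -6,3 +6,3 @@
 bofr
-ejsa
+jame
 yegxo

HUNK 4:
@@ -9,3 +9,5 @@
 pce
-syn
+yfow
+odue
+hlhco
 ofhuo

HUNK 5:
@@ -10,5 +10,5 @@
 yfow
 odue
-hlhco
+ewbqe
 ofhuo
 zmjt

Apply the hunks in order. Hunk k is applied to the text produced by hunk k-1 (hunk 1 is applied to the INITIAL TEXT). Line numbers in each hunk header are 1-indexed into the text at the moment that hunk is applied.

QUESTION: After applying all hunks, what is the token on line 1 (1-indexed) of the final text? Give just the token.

Answer: jwu

Derivation:
Hunk 1: at line 3 remove [msvhy] add [udgy] -> 14 lines: jwu imleo lgr jxd udgy bofr ydta yegxo pce syn ofhuo zmjt fqxmb wik
Hunk 2: at line 6 remove [ydta] add [ejsa] -> 14 lines: jwu imleo lgr jxd udgy bofr ejsa yegxo pce syn ofhuo zmjt fqxmb wik
Hunk 3: at line 6 remove [ejsa] add [jame] -> 14 lines: jwu imleo lgr jxd udgy bofr jame yegxo pce syn ofhuo zmjt fqxmb wik
Hunk 4: at line 9 remove [syn] add [yfow,odue,hlhco] -> 16 lines: jwu imleo lgr jxd udgy bofr jame yegxo pce yfow odue hlhco ofhuo zmjt fqxmb wik
Hunk 5: at line 10 remove [hlhco] add [ewbqe] -> 16 lines: jwu imleo lgr jxd udgy bofr jame yegxo pce yfow odue ewbqe ofhuo zmjt fqxmb wik
Final line 1: jwu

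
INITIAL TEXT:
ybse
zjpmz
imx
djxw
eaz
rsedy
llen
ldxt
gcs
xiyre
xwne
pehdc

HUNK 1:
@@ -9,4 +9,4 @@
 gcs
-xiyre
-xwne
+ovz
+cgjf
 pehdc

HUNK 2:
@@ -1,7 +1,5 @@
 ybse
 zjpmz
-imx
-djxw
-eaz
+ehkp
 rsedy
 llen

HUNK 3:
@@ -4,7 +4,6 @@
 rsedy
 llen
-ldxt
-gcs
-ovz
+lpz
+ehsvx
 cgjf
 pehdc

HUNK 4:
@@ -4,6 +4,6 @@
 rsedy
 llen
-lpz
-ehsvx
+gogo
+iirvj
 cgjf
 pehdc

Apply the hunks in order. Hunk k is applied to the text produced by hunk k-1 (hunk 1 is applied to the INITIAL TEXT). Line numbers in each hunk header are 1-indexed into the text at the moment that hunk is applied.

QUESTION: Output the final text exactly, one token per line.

Hunk 1: at line 9 remove [xiyre,xwne] add [ovz,cgjf] -> 12 lines: ybse zjpmz imx djxw eaz rsedy llen ldxt gcs ovz cgjf pehdc
Hunk 2: at line 1 remove [imx,djxw,eaz] add [ehkp] -> 10 lines: ybse zjpmz ehkp rsedy llen ldxt gcs ovz cgjf pehdc
Hunk 3: at line 4 remove [ldxt,gcs,ovz] add [lpz,ehsvx] -> 9 lines: ybse zjpmz ehkp rsedy llen lpz ehsvx cgjf pehdc
Hunk 4: at line 4 remove [lpz,ehsvx] add [gogo,iirvj] -> 9 lines: ybse zjpmz ehkp rsedy llen gogo iirvj cgjf pehdc

Answer: ybse
zjpmz
ehkp
rsedy
llen
gogo
iirvj
cgjf
pehdc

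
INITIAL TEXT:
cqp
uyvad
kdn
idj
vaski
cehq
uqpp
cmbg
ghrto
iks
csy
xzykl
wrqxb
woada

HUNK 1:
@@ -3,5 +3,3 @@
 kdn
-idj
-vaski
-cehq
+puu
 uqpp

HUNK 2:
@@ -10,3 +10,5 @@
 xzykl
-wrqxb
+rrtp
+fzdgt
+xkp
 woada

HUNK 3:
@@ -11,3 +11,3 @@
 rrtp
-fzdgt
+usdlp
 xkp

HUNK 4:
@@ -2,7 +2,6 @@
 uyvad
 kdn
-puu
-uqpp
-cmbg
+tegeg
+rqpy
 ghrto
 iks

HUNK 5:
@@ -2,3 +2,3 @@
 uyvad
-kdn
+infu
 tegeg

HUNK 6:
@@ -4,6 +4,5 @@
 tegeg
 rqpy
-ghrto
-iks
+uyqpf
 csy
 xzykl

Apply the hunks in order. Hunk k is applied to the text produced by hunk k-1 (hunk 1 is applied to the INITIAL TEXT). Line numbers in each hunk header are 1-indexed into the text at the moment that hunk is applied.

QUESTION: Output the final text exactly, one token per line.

Answer: cqp
uyvad
infu
tegeg
rqpy
uyqpf
csy
xzykl
rrtp
usdlp
xkp
woada

Derivation:
Hunk 1: at line 3 remove [idj,vaski,cehq] add [puu] -> 12 lines: cqp uyvad kdn puu uqpp cmbg ghrto iks csy xzykl wrqxb woada
Hunk 2: at line 10 remove [wrqxb] add [rrtp,fzdgt,xkp] -> 14 lines: cqp uyvad kdn puu uqpp cmbg ghrto iks csy xzykl rrtp fzdgt xkp woada
Hunk 3: at line 11 remove [fzdgt] add [usdlp] -> 14 lines: cqp uyvad kdn puu uqpp cmbg ghrto iks csy xzykl rrtp usdlp xkp woada
Hunk 4: at line 2 remove [puu,uqpp,cmbg] add [tegeg,rqpy] -> 13 lines: cqp uyvad kdn tegeg rqpy ghrto iks csy xzykl rrtp usdlp xkp woada
Hunk 5: at line 2 remove [kdn] add [infu] -> 13 lines: cqp uyvad infu tegeg rqpy ghrto iks csy xzykl rrtp usdlp xkp woada
Hunk 6: at line 4 remove [ghrto,iks] add [uyqpf] -> 12 lines: cqp uyvad infu tegeg rqpy uyqpf csy xzykl rrtp usdlp xkp woada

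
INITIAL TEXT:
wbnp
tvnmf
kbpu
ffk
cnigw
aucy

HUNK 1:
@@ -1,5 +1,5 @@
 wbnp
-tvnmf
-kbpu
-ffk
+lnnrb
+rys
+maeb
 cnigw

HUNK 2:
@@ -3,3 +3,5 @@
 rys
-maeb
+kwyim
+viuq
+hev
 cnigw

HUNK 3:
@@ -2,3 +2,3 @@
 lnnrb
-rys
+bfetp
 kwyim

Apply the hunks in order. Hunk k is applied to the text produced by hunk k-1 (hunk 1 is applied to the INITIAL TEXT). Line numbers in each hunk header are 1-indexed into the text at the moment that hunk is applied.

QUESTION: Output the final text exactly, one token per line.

Answer: wbnp
lnnrb
bfetp
kwyim
viuq
hev
cnigw
aucy

Derivation:
Hunk 1: at line 1 remove [tvnmf,kbpu,ffk] add [lnnrb,rys,maeb] -> 6 lines: wbnp lnnrb rys maeb cnigw aucy
Hunk 2: at line 3 remove [maeb] add [kwyim,viuq,hev] -> 8 lines: wbnp lnnrb rys kwyim viuq hev cnigw aucy
Hunk 3: at line 2 remove [rys] add [bfetp] -> 8 lines: wbnp lnnrb bfetp kwyim viuq hev cnigw aucy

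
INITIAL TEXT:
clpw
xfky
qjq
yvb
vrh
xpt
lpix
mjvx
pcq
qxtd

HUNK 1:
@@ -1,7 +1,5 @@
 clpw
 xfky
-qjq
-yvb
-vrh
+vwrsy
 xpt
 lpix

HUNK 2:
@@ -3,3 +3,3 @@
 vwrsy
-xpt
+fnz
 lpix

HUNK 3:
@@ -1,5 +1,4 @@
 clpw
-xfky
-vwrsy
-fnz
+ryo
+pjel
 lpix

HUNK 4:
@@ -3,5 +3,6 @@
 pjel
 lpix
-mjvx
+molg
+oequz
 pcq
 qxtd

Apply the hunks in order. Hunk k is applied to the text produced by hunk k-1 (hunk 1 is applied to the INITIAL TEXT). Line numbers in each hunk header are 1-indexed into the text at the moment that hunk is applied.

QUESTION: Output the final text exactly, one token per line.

Hunk 1: at line 1 remove [qjq,yvb,vrh] add [vwrsy] -> 8 lines: clpw xfky vwrsy xpt lpix mjvx pcq qxtd
Hunk 2: at line 3 remove [xpt] add [fnz] -> 8 lines: clpw xfky vwrsy fnz lpix mjvx pcq qxtd
Hunk 3: at line 1 remove [xfky,vwrsy,fnz] add [ryo,pjel] -> 7 lines: clpw ryo pjel lpix mjvx pcq qxtd
Hunk 4: at line 3 remove [mjvx] add [molg,oequz] -> 8 lines: clpw ryo pjel lpix molg oequz pcq qxtd

Answer: clpw
ryo
pjel
lpix
molg
oequz
pcq
qxtd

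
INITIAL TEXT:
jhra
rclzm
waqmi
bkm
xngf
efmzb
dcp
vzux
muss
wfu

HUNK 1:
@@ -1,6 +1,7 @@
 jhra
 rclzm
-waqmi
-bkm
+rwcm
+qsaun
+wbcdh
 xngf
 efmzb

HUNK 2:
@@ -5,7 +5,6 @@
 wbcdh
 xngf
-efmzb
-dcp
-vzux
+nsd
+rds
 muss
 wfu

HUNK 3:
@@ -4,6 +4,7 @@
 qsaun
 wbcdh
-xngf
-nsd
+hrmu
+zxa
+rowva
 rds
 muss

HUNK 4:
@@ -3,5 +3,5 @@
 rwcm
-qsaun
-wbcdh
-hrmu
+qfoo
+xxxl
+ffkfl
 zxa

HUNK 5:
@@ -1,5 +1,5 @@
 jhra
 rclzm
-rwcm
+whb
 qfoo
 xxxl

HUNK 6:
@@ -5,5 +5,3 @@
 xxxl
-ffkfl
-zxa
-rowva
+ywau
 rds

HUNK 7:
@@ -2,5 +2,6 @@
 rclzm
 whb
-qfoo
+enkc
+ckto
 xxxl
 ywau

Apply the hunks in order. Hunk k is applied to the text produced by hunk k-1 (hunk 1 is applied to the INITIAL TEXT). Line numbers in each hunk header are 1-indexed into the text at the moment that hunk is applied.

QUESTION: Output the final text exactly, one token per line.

Hunk 1: at line 1 remove [waqmi,bkm] add [rwcm,qsaun,wbcdh] -> 11 lines: jhra rclzm rwcm qsaun wbcdh xngf efmzb dcp vzux muss wfu
Hunk 2: at line 5 remove [efmzb,dcp,vzux] add [nsd,rds] -> 10 lines: jhra rclzm rwcm qsaun wbcdh xngf nsd rds muss wfu
Hunk 3: at line 4 remove [xngf,nsd] add [hrmu,zxa,rowva] -> 11 lines: jhra rclzm rwcm qsaun wbcdh hrmu zxa rowva rds muss wfu
Hunk 4: at line 3 remove [qsaun,wbcdh,hrmu] add [qfoo,xxxl,ffkfl] -> 11 lines: jhra rclzm rwcm qfoo xxxl ffkfl zxa rowva rds muss wfu
Hunk 5: at line 1 remove [rwcm] add [whb] -> 11 lines: jhra rclzm whb qfoo xxxl ffkfl zxa rowva rds muss wfu
Hunk 6: at line 5 remove [ffkfl,zxa,rowva] add [ywau] -> 9 lines: jhra rclzm whb qfoo xxxl ywau rds muss wfu
Hunk 7: at line 2 remove [qfoo] add [enkc,ckto] -> 10 lines: jhra rclzm whb enkc ckto xxxl ywau rds muss wfu

Answer: jhra
rclzm
whb
enkc
ckto
xxxl
ywau
rds
muss
wfu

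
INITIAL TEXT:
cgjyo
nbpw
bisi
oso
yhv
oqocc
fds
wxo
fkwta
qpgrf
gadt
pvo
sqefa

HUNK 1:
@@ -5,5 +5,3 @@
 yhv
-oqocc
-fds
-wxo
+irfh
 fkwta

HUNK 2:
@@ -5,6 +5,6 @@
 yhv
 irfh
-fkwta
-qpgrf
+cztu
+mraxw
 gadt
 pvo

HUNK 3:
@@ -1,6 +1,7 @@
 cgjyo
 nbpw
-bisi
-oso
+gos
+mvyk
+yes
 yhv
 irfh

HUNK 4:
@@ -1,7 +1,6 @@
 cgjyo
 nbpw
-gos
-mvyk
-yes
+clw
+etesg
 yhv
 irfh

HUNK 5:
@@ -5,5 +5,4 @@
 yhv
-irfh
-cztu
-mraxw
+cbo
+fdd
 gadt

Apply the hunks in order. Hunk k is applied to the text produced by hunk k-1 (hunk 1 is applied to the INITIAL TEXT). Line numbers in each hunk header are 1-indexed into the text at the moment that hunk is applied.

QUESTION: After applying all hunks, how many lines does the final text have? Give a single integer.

Answer: 10

Derivation:
Hunk 1: at line 5 remove [oqocc,fds,wxo] add [irfh] -> 11 lines: cgjyo nbpw bisi oso yhv irfh fkwta qpgrf gadt pvo sqefa
Hunk 2: at line 5 remove [fkwta,qpgrf] add [cztu,mraxw] -> 11 lines: cgjyo nbpw bisi oso yhv irfh cztu mraxw gadt pvo sqefa
Hunk 3: at line 1 remove [bisi,oso] add [gos,mvyk,yes] -> 12 lines: cgjyo nbpw gos mvyk yes yhv irfh cztu mraxw gadt pvo sqefa
Hunk 4: at line 1 remove [gos,mvyk,yes] add [clw,etesg] -> 11 lines: cgjyo nbpw clw etesg yhv irfh cztu mraxw gadt pvo sqefa
Hunk 5: at line 5 remove [irfh,cztu,mraxw] add [cbo,fdd] -> 10 lines: cgjyo nbpw clw etesg yhv cbo fdd gadt pvo sqefa
Final line count: 10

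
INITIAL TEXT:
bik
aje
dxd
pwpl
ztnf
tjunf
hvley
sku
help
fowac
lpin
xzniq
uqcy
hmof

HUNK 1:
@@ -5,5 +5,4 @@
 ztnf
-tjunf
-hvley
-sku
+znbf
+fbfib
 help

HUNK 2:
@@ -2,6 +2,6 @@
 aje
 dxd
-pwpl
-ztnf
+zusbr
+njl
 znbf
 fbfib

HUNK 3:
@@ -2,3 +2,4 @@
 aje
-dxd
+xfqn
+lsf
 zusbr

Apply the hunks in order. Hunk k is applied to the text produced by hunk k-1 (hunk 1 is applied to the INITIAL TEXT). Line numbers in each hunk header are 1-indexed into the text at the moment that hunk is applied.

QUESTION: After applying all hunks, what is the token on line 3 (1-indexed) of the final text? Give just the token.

Hunk 1: at line 5 remove [tjunf,hvley,sku] add [znbf,fbfib] -> 13 lines: bik aje dxd pwpl ztnf znbf fbfib help fowac lpin xzniq uqcy hmof
Hunk 2: at line 2 remove [pwpl,ztnf] add [zusbr,njl] -> 13 lines: bik aje dxd zusbr njl znbf fbfib help fowac lpin xzniq uqcy hmof
Hunk 3: at line 2 remove [dxd] add [xfqn,lsf] -> 14 lines: bik aje xfqn lsf zusbr njl znbf fbfib help fowac lpin xzniq uqcy hmof
Final line 3: xfqn

Answer: xfqn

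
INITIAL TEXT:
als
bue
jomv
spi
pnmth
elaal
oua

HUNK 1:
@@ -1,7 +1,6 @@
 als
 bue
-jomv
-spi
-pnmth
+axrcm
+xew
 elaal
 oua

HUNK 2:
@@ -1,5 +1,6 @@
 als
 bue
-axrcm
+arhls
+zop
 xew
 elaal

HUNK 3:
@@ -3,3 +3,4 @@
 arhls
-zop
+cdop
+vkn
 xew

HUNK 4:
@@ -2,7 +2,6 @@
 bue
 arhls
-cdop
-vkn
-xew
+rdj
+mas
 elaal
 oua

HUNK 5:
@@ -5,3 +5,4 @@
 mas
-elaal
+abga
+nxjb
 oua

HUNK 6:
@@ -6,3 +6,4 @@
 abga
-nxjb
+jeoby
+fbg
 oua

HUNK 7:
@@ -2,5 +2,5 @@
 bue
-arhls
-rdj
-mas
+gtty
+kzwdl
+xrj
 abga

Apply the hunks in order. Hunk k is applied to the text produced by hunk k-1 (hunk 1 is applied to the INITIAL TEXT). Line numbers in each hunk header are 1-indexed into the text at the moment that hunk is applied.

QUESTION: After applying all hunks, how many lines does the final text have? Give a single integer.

Answer: 9

Derivation:
Hunk 1: at line 1 remove [jomv,spi,pnmth] add [axrcm,xew] -> 6 lines: als bue axrcm xew elaal oua
Hunk 2: at line 1 remove [axrcm] add [arhls,zop] -> 7 lines: als bue arhls zop xew elaal oua
Hunk 3: at line 3 remove [zop] add [cdop,vkn] -> 8 lines: als bue arhls cdop vkn xew elaal oua
Hunk 4: at line 2 remove [cdop,vkn,xew] add [rdj,mas] -> 7 lines: als bue arhls rdj mas elaal oua
Hunk 5: at line 5 remove [elaal] add [abga,nxjb] -> 8 lines: als bue arhls rdj mas abga nxjb oua
Hunk 6: at line 6 remove [nxjb] add [jeoby,fbg] -> 9 lines: als bue arhls rdj mas abga jeoby fbg oua
Hunk 7: at line 2 remove [arhls,rdj,mas] add [gtty,kzwdl,xrj] -> 9 lines: als bue gtty kzwdl xrj abga jeoby fbg oua
Final line count: 9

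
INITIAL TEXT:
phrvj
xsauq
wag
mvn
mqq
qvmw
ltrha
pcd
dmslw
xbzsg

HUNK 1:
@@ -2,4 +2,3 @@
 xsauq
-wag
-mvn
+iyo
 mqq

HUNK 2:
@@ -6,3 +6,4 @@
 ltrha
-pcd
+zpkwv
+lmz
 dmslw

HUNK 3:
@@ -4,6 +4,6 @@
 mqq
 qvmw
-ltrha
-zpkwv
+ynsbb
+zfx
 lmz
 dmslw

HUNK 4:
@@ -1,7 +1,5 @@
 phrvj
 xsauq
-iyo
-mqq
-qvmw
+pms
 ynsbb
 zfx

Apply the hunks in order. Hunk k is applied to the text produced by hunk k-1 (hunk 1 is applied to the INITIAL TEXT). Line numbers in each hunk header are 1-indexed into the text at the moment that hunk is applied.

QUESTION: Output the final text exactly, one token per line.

Hunk 1: at line 2 remove [wag,mvn] add [iyo] -> 9 lines: phrvj xsauq iyo mqq qvmw ltrha pcd dmslw xbzsg
Hunk 2: at line 6 remove [pcd] add [zpkwv,lmz] -> 10 lines: phrvj xsauq iyo mqq qvmw ltrha zpkwv lmz dmslw xbzsg
Hunk 3: at line 4 remove [ltrha,zpkwv] add [ynsbb,zfx] -> 10 lines: phrvj xsauq iyo mqq qvmw ynsbb zfx lmz dmslw xbzsg
Hunk 4: at line 1 remove [iyo,mqq,qvmw] add [pms] -> 8 lines: phrvj xsauq pms ynsbb zfx lmz dmslw xbzsg

Answer: phrvj
xsauq
pms
ynsbb
zfx
lmz
dmslw
xbzsg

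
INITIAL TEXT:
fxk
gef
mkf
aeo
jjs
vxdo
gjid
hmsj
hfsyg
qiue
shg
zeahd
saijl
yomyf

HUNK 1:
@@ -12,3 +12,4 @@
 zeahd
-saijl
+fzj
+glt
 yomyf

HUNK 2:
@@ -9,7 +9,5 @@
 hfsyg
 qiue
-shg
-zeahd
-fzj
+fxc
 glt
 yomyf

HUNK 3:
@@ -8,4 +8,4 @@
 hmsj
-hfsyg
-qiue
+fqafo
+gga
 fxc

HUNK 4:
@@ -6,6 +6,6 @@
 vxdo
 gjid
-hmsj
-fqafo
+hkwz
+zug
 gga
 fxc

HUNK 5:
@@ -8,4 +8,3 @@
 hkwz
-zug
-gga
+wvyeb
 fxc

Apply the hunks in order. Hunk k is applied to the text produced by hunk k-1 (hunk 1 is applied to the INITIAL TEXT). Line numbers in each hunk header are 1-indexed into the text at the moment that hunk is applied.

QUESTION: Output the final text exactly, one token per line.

Hunk 1: at line 12 remove [saijl] add [fzj,glt] -> 15 lines: fxk gef mkf aeo jjs vxdo gjid hmsj hfsyg qiue shg zeahd fzj glt yomyf
Hunk 2: at line 9 remove [shg,zeahd,fzj] add [fxc] -> 13 lines: fxk gef mkf aeo jjs vxdo gjid hmsj hfsyg qiue fxc glt yomyf
Hunk 3: at line 8 remove [hfsyg,qiue] add [fqafo,gga] -> 13 lines: fxk gef mkf aeo jjs vxdo gjid hmsj fqafo gga fxc glt yomyf
Hunk 4: at line 6 remove [hmsj,fqafo] add [hkwz,zug] -> 13 lines: fxk gef mkf aeo jjs vxdo gjid hkwz zug gga fxc glt yomyf
Hunk 5: at line 8 remove [zug,gga] add [wvyeb] -> 12 lines: fxk gef mkf aeo jjs vxdo gjid hkwz wvyeb fxc glt yomyf

Answer: fxk
gef
mkf
aeo
jjs
vxdo
gjid
hkwz
wvyeb
fxc
glt
yomyf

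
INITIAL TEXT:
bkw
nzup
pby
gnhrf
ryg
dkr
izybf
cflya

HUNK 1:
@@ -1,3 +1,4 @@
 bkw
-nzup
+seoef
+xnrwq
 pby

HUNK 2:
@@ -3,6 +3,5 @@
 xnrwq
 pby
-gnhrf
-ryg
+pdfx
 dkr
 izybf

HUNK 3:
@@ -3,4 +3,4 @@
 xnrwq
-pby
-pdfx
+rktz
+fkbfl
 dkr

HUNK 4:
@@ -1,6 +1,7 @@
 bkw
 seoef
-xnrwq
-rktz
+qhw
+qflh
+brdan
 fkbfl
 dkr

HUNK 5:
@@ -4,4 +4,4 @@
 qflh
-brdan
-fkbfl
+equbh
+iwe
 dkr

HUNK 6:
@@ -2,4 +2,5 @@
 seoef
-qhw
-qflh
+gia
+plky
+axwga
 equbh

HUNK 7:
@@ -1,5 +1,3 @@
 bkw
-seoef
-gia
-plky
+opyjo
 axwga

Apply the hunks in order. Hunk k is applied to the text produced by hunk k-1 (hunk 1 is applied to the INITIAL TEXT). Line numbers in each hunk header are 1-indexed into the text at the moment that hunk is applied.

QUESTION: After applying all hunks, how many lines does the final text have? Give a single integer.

Hunk 1: at line 1 remove [nzup] add [seoef,xnrwq] -> 9 lines: bkw seoef xnrwq pby gnhrf ryg dkr izybf cflya
Hunk 2: at line 3 remove [gnhrf,ryg] add [pdfx] -> 8 lines: bkw seoef xnrwq pby pdfx dkr izybf cflya
Hunk 3: at line 3 remove [pby,pdfx] add [rktz,fkbfl] -> 8 lines: bkw seoef xnrwq rktz fkbfl dkr izybf cflya
Hunk 4: at line 1 remove [xnrwq,rktz] add [qhw,qflh,brdan] -> 9 lines: bkw seoef qhw qflh brdan fkbfl dkr izybf cflya
Hunk 5: at line 4 remove [brdan,fkbfl] add [equbh,iwe] -> 9 lines: bkw seoef qhw qflh equbh iwe dkr izybf cflya
Hunk 6: at line 2 remove [qhw,qflh] add [gia,plky,axwga] -> 10 lines: bkw seoef gia plky axwga equbh iwe dkr izybf cflya
Hunk 7: at line 1 remove [seoef,gia,plky] add [opyjo] -> 8 lines: bkw opyjo axwga equbh iwe dkr izybf cflya
Final line count: 8

Answer: 8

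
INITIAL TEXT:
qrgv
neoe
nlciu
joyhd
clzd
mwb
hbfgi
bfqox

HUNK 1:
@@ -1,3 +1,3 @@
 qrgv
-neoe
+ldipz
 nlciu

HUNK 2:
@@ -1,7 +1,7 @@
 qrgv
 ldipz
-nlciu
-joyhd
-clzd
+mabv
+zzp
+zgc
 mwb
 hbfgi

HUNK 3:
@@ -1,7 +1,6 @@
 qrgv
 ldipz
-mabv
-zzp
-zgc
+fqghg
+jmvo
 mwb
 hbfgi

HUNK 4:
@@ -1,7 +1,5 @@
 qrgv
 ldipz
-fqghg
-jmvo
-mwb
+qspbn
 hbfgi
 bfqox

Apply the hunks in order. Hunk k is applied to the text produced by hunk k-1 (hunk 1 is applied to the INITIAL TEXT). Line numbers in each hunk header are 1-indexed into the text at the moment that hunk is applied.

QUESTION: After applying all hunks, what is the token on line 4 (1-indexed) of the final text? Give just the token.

Hunk 1: at line 1 remove [neoe] add [ldipz] -> 8 lines: qrgv ldipz nlciu joyhd clzd mwb hbfgi bfqox
Hunk 2: at line 1 remove [nlciu,joyhd,clzd] add [mabv,zzp,zgc] -> 8 lines: qrgv ldipz mabv zzp zgc mwb hbfgi bfqox
Hunk 3: at line 1 remove [mabv,zzp,zgc] add [fqghg,jmvo] -> 7 lines: qrgv ldipz fqghg jmvo mwb hbfgi bfqox
Hunk 4: at line 1 remove [fqghg,jmvo,mwb] add [qspbn] -> 5 lines: qrgv ldipz qspbn hbfgi bfqox
Final line 4: hbfgi

Answer: hbfgi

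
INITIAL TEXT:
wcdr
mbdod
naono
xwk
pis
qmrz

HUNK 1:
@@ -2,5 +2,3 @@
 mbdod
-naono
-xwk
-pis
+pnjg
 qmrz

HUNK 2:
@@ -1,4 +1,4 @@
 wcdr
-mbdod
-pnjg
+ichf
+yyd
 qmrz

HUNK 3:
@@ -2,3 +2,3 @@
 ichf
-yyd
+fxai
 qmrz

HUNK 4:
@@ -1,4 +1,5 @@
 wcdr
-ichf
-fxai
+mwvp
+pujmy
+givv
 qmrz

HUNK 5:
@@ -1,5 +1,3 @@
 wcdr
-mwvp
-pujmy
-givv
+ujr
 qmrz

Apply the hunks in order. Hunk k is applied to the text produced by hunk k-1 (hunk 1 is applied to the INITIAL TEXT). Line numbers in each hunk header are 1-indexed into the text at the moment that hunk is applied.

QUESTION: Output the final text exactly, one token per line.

Answer: wcdr
ujr
qmrz

Derivation:
Hunk 1: at line 2 remove [naono,xwk,pis] add [pnjg] -> 4 lines: wcdr mbdod pnjg qmrz
Hunk 2: at line 1 remove [mbdod,pnjg] add [ichf,yyd] -> 4 lines: wcdr ichf yyd qmrz
Hunk 3: at line 2 remove [yyd] add [fxai] -> 4 lines: wcdr ichf fxai qmrz
Hunk 4: at line 1 remove [ichf,fxai] add [mwvp,pujmy,givv] -> 5 lines: wcdr mwvp pujmy givv qmrz
Hunk 5: at line 1 remove [mwvp,pujmy,givv] add [ujr] -> 3 lines: wcdr ujr qmrz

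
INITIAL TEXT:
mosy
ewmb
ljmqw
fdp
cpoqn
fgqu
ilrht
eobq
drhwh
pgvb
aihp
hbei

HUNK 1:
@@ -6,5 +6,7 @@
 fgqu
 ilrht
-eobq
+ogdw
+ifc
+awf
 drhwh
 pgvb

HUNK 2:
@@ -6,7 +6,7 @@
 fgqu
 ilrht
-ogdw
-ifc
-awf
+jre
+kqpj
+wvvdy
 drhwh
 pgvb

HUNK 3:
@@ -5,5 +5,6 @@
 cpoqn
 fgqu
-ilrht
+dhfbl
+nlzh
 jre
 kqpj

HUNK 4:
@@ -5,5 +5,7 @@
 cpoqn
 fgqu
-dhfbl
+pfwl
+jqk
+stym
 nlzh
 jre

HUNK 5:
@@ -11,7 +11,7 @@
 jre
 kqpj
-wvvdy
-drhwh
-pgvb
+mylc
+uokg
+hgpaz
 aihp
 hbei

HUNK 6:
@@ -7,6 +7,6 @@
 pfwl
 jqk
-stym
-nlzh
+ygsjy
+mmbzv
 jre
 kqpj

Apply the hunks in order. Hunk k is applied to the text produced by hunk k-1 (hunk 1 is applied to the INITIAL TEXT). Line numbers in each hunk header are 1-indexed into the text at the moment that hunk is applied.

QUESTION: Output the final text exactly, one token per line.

Answer: mosy
ewmb
ljmqw
fdp
cpoqn
fgqu
pfwl
jqk
ygsjy
mmbzv
jre
kqpj
mylc
uokg
hgpaz
aihp
hbei

Derivation:
Hunk 1: at line 6 remove [eobq] add [ogdw,ifc,awf] -> 14 lines: mosy ewmb ljmqw fdp cpoqn fgqu ilrht ogdw ifc awf drhwh pgvb aihp hbei
Hunk 2: at line 6 remove [ogdw,ifc,awf] add [jre,kqpj,wvvdy] -> 14 lines: mosy ewmb ljmqw fdp cpoqn fgqu ilrht jre kqpj wvvdy drhwh pgvb aihp hbei
Hunk 3: at line 5 remove [ilrht] add [dhfbl,nlzh] -> 15 lines: mosy ewmb ljmqw fdp cpoqn fgqu dhfbl nlzh jre kqpj wvvdy drhwh pgvb aihp hbei
Hunk 4: at line 5 remove [dhfbl] add [pfwl,jqk,stym] -> 17 lines: mosy ewmb ljmqw fdp cpoqn fgqu pfwl jqk stym nlzh jre kqpj wvvdy drhwh pgvb aihp hbei
Hunk 5: at line 11 remove [wvvdy,drhwh,pgvb] add [mylc,uokg,hgpaz] -> 17 lines: mosy ewmb ljmqw fdp cpoqn fgqu pfwl jqk stym nlzh jre kqpj mylc uokg hgpaz aihp hbei
Hunk 6: at line 7 remove [stym,nlzh] add [ygsjy,mmbzv] -> 17 lines: mosy ewmb ljmqw fdp cpoqn fgqu pfwl jqk ygsjy mmbzv jre kqpj mylc uokg hgpaz aihp hbei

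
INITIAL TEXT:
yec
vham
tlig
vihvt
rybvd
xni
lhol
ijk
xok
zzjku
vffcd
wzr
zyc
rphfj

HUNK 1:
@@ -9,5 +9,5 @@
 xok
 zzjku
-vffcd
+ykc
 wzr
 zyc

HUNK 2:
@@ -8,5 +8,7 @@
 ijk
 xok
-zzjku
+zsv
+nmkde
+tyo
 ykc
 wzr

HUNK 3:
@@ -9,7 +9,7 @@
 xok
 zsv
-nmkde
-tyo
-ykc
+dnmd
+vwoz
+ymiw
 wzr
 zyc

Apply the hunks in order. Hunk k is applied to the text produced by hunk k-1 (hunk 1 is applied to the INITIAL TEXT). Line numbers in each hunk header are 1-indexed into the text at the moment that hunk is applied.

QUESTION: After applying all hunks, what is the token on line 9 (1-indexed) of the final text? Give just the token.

Hunk 1: at line 9 remove [vffcd] add [ykc] -> 14 lines: yec vham tlig vihvt rybvd xni lhol ijk xok zzjku ykc wzr zyc rphfj
Hunk 2: at line 8 remove [zzjku] add [zsv,nmkde,tyo] -> 16 lines: yec vham tlig vihvt rybvd xni lhol ijk xok zsv nmkde tyo ykc wzr zyc rphfj
Hunk 3: at line 9 remove [nmkde,tyo,ykc] add [dnmd,vwoz,ymiw] -> 16 lines: yec vham tlig vihvt rybvd xni lhol ijk xok zsv dnmd vwoz ymiw wzr zyc rphfj
Final line 9: xok

Answer: xok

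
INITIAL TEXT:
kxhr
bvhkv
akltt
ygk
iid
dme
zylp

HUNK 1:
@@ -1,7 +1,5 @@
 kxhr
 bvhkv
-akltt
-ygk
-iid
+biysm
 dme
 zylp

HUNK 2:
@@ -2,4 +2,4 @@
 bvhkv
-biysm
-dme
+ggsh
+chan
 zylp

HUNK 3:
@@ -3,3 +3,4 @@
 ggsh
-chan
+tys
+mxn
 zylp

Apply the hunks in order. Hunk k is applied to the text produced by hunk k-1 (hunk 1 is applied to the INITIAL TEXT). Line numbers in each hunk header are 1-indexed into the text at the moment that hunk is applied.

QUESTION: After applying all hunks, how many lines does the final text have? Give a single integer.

Answer: 6

Derivation:
Hunk 1: at line 1 remove [akltt,ygk,iid] add [biysm] -> 5 lines: kxhr bvhkv biysm dme zylp
Hunk 2: at line 2 remove [biysm,dme] add [ggsh,chan] -> 5 lines: kxhr bvhkv ggsh chan zylp
Hunk 3: at line 3 remove [chan] add [tys,mxn] -> 6 lines: kxhr bvhkv ggsh tys mxn zylp
Final line count: 6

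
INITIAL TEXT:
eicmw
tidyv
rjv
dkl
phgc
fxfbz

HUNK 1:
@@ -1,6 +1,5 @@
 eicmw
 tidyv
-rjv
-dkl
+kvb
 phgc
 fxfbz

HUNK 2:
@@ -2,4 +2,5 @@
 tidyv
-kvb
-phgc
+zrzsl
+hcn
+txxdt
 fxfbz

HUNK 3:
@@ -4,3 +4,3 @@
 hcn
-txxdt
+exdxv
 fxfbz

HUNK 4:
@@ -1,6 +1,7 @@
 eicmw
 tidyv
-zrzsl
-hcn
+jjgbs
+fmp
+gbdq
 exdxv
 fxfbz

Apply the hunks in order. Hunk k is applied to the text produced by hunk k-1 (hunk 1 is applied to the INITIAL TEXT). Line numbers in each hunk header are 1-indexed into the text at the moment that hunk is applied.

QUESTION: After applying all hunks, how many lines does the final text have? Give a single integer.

Answer: 7

Derivation:
Hunk 1: at line 1 remove [rjv,dkl] add [kvb] -> 5 lines: eicmw tidyv kvb phgc fxfbz
Hunk 2: at line 2 remove [kvb,phgc] add [zrzsl,hcn,txxdt] -> 6 lines: eicmw tidyv zrzsl hcn txxdt fxfbz
Hunk 3: at line 4 remove [txxdt] add [exdxv] -> 6 lines: eicmw tidyv zrzsl hcn exdxv fxfbz
Hunk 4: at line 1 remove [zrzsl,hcn] add [jjgbs,fmp,gbdq] -> 7 lines: eicmw tidyv jjgbs fmp gbdq exdxv fxfbz
Final line count: 7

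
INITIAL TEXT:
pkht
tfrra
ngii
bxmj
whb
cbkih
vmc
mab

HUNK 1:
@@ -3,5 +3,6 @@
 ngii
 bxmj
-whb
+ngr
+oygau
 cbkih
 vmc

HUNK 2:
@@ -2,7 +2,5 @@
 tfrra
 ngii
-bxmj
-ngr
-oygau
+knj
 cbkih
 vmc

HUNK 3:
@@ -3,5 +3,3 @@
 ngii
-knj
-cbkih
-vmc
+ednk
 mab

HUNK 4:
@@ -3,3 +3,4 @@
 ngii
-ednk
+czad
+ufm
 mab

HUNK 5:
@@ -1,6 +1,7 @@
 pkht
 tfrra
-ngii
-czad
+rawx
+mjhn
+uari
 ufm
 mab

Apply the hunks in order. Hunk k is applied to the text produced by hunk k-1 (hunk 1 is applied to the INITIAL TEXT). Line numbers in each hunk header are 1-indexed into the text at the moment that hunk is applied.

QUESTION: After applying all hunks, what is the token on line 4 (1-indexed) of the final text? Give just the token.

Answer: mjhn

Derivation:
Hunk 1: at line 3 remove [whb] add [ngr,oygau] -> 9 lines: pkht tfrra ngii bxmj ngr oygau cbkih vmc mab
Hunk 2: at line 2 remove [bxmj,ngr,oygau] add [knj] -> 7 lines: pkht tfrra ngii knj cbkih vmc mab
Hunk 3: at line 3 remove [knj,cbkih,vmc] add [ednk] -> 5 lines: pkht tfrra ngii ednk mab
Hunk 4: at line 3 remove [ednk] add [czad,ufm] -> 6 lines: pkht tfrra ngii czad ufm mab
Hunk 5: at line 1 remove [ngii,czad] add [rawx,mjhn,uari] -> 7 lines: pkht tfrra rawx mjhn uari ufm mab
Final line 4: mjhn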